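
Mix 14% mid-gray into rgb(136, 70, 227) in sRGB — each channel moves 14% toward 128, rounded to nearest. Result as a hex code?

#874ED5

Lerp each channel 14% toward 128:
  R: 136 + 0.14×(128−136) = 136 − 1.12 = 134.88 → 135
  G: 70 + 0.14×(128−70) = 70 + 8.12 = 78.12 → 78
  B: 227 − 13.86 = 213.14 → 213
rgb(135, 78, 213) = #874ED5.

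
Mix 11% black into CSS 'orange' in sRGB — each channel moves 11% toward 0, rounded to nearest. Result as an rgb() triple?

CSS orange is rgb(255, 165, 0).
An 11% shade moves each channel 11% toward 0:
  R: 255 − 28.05 = 226.95 → 227
  G: 165 + 0.11×(0−165) = 165 − 18.15 = 146.85 → 147
  B: 0 + 0.11×(0−0) = 0 + 0 = 0 → 0

rgb(227, 147, 0)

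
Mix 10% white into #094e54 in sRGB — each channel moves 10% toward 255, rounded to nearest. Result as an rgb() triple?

#094e54 is rgb(9, 78, 84).
Lerp each channel 10% toward 255:
  R: 9 + 24.6 = 33.6 → 34
  G: 78 + 0.1×(255−78) = 78 + 17.7 = 95.7 → 96
  B: 84 + 0.1×(255−84) = 84 + 17.1 = 101.1 → 101

rgb(34, 96, 101)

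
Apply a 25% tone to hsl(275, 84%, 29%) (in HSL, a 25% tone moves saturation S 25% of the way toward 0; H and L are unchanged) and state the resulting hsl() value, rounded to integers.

S moves 25% from 84 toward 0: 84 − 21 = 63 → 63.
H and L are unchanged.

hsl(275, 63%, 29%)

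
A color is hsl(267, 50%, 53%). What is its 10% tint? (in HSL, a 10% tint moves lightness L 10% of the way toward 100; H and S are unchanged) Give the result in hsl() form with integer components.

hsl(267, 50%, 58%)

L moves 10% from 53 toward 100: 53 + 4.7 = 57.7 → 58.
H and S are unchanged.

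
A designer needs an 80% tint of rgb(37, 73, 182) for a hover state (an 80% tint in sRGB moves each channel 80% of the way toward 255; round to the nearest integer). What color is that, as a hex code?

An 80% tint moves each channel 80% toward 255:
  R: 37 + 0.8×(255−37) = 37 + 174.4 = 211.4 → 211
  G: 73 + 145.6 = 218.6 → 219
  B: 182 + 0.8×(255−182) = 182 + 58.4 = 240.4 → 240
rgb(211, 219, 240) = #d3dbf0.

#d3dbf0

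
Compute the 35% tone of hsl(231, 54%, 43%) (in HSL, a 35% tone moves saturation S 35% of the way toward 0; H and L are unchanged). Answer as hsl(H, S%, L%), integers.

S moves 35% from 54 toward 0: 54 − 18.9 = 35.1 → 35.
H and L are unchanged.

hsl(231, 35%, 43%)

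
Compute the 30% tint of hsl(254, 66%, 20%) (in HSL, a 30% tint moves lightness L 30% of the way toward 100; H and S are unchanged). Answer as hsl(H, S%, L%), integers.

L moves 30% from 20 toward 100: 20 + 24 = 44 → 44.
H and S are unchanged.

hsl(254, 66%, 44%)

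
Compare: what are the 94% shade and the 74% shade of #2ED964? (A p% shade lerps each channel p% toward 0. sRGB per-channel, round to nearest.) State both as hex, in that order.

#2ED964 is rgb(46, 217, 100).
94% shade:
  R: 46 + 0.94×(0−46) = 46 − 43.24 = 2.76 → 3
  G: 217 − 203.98 = 13.02 → 13
  B: 100 + 0.94×(0−100) = 100 − 94 = 6 → 6
  → #030D06
74% shade:
  R: 46 − 34.04 = 11.96 → 12
  G: 217 + 0.74×(0−217) = 217 − 160.58 = 56.42 → 56
  B: 100 + 0.74×(0−100) = 100 − 74 = 26 → 26
  → #0C381A

#030D06, #0C381A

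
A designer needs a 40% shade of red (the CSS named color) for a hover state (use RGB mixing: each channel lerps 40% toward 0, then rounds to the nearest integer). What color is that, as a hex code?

CSS red is rgb(255, 0, 0).
A 40% shade moves each channel 40% toward 0:
  R: 255 + 0.4×(0−255) = 255 − 102 = 153 → 153
  G: 0 + 0.4×(0−0) = 0 + 0 = 0 → 0
  B: 0 + 0 = 0 → 0
rgb(153, 0, 0) = #990000.

#990000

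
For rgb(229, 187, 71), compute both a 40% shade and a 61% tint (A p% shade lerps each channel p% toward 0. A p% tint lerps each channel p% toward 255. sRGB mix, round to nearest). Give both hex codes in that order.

40% shade:
  R: 229 + 0.4×(0−229) = 229 − 91.6 = 137.4 → 137
  G: 187 − 74.8 = 112.2 → 112
  B: 71 + 0.4×(0−71) = 71 − 28.4 = 42.6 → 43
  → #89702B
61% tint:
  R: 229 + 0.61×(255−229) = 229 + 15.86 = 244.86 → 245
  G: 187 + 0.61×(255−187) = 187 + 41.48 = 228.48 → 228
  B: 71 + 112.24 = 183.24 → 183
  → #F5E4B7

#89702B, #F5E4B7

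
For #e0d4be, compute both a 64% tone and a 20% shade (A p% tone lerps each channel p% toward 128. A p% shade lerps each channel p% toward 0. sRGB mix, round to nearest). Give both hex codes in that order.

#e0d4be is rgb(224, 212, 190).
64% tone:
  R: 224 − 61.44 = 162.56 → 163
  G: 212 − 53.76 = 158.24 → 158
  B: 190 + 0.64×(128−190) = 190 − 39.68 = 150.32 → 150
  → #a39e96
20% shade:
  R: 224 + 0.2×(0−224) = 224 − 44.8 = 179.2 → 179
  G: 212 + 0.2×(0−212) = 212 − 42.4 = 169.6 → 170
  B: 190 + 0.2×(0−190) = 190 − 38 = 152 → 152
  → #b3aa98

#a39e96, #b3aa98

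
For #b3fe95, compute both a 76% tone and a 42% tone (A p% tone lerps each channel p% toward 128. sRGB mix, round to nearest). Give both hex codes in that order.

#b3fe95 is rgb(179, 254, 149).
76% tone:
  R: 179 + 0.76×(128−179) = 179 − 38.76 = 140.24 → 140
  G: 254 + 0.76×(128−254) = 254 − 95.76 = 158.24 → 158
  B: 149 − 15.96 = 133.04 → 133
  → #8c9e85
42% tone:
  R: 179 − 21.42 = 157.58 → 158
  G: 254 + 0.42×(128−254) = 254 − 52.92 = 201.08 → 201
  B: 149 − 8.82 = 140.18 → 140
  → #9ec98c

#8c9e85, #9ec98c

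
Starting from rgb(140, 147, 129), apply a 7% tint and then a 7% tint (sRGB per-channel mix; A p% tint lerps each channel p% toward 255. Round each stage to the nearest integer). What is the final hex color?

#9BA292

Lerp each channel 7% toward 255:
  R: 140 + 8.05 = 148.05 → 148
  G: 147 + 0.07×(255−147) = 147 + 7.56 = 154.56 → 155
  B: 129 + 0.07×(255−129) = 129 + 8.82 = 137.82 → 138
After the tint: rgb(148, 155, 138) = #949B8A.
A 7% tint moves each channel 7% toward 255:
  R: 148 + 0.07×(255−148) = 148 + 7.49 = 155.49 → 155
  G: 155 + 0.07×(255−155) = 155 + 7 = 162 → 162
  B: 138 + 0.07×(255−138) = 138 + 8.19 = 146.19 → 146
rgb(155, 162, 146) = #9BA292.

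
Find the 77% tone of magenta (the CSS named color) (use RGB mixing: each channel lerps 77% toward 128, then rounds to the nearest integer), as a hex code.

CSS magenta is rgb(255, 0, 255).
Lerp each channel 77% toward 128:
  R: 255 + 0.77×(128−255) = 255 − 97.79 = 157.21 → 157
  G: 0 + 0.77×(128−0) = 0 + 98.56 = 98.56 → 99
  B: 255 + 0.77×(128−255) = 255 − 97.79 = 157.21 → 157
rgb(157, 99, 157) = #9D639D.

#9D639D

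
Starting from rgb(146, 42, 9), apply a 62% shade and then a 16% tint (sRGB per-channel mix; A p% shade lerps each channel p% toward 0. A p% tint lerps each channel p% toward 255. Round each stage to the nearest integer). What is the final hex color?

Lerp each channel 62% toward 0:
  R: 146 + 0.62×(0−146) = 146 − 90.52 = 55.48 → 55
  G: 42 − 26.04 = 15.96 → 16
  B: 9 − 5.58 = 3.42 → 3
After the shade: rgb(55, 16, 3) = #371003.
A 16% tint moves each channel 16% toward 255:
  R: 55 + 0.16×(255−55) = 55 + 32 = 87 → 87
  G: 16 + 0.16×(255−16) = 16 + 38.24 = 54.24 → 54
  B: 3 + 40.32 = 43.32 → 43
rgb(87, 54, 43) = #57362b.

#57362b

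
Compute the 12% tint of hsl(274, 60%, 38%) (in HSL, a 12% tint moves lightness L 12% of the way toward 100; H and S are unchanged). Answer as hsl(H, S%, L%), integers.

L moves 12% from 38 toward 100: 38 + 7.44 = 45.44 → 45.
H and S are unchanged.

hsl(274, 60%, 45%)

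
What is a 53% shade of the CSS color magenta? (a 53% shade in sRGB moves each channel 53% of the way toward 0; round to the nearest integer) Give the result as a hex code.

#780078

CSS magenta is rgb(255, 0, 255).
A 53% shade moves each channel 53% toward 0:
  R: 255 − 135.15 = 119.85 → 120
  G: 0 + 0.53×(0−0) = 0 + 0 = 0 → 0
  B: 255 + 0.53×(0−255) = 255 − 135.15 = 119.85 → 120
rgb(120, 0, 120) = #780078.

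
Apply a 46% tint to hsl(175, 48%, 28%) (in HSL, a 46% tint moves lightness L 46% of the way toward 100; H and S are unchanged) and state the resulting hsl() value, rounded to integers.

hsl(175, 48%, 61%)

L moves 46% from 28 toward 100: 28 + 33.12 = 61.12 → 61.
H and S are unchanged.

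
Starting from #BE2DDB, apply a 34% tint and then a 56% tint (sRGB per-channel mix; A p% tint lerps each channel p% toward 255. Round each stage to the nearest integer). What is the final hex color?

#ECC2F4

#BE2DDB is rgb(190, 45, 219).
A 34% tint moves each channel 34% toward 255:
  R: 190 + 0.34×(255−190) = 190 + 22.1 = 212.1 → 212
  G: 45 + 71.4 = 116.4 → 116
  B: 219 + 0.34×(255−219) = 219 + 12.24 = 231.24 → 231
After the tint: rgb(212, 116, 231) = #D474E7.
Lerp each channel 56% toward 255:
  R: 212 + 0.56×(255−212) = 212 + 24.08 = 236.08 → 236
  G: 116 + 0.56×(255−116) = 116 + 77.84 = 193.84 → 194
  B: 231 + 13.44 = 244.44 → 244
rgb(236, 194, 244) = #ECC2F4.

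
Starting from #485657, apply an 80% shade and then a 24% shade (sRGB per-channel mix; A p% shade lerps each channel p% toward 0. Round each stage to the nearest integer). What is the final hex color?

#0B0D0D

#485657 is rgb(72, 86, 87).
Per channel, c → c + 0.8(0 − c):
  R: 72 − 57.6 = 14.4 → 14
  G: 86 − 68.8 = 17.2 → 17
  B: 87 − 69.6 = 17.4 → 17
After the shade: rgb(14, 17, 17) = #0E1111.
Lerp each channel 24% toward 0:
  R: 14 + 0.24×(0−14) = 14 − 3.36 = 10.64 → 11
  G: 17 + 0.24×(0−17) = 17 − 4.08 = 12.92 → 13
  B: 17 + 0.24×(0−17) = 17 − 4.08 = 12.92 → 13
rgb(11, 13, 13) = #0B0D0D.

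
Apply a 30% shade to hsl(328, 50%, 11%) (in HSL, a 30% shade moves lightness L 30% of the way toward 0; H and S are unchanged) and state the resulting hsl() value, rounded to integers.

hsl(328, 50%, 8%)

L moves 30% from 11 toward 0: 11 − 3.3 = 7.7 → 8.
H and S are unchanged.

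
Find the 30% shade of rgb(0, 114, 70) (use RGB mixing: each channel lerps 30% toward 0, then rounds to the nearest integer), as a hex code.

#005031

A 30% shade moves each channel 30% toward 0:
  R: 0 + 0 = 0 → 0
  G: 114 + 0.3×(0−114) = 114 − 34.2 = 79.8 → 80
  B: 70 − 21 = 49 → 49
rgb(0, 80, 49) = #005031.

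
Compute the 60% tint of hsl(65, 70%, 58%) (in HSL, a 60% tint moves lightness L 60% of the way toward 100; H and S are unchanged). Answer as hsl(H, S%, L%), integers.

L moves 60% from 58 toward 100: 58 + 25.2 = 83.2 → 83.
H and S are unchanged.

hsl(65, 70%, 83%)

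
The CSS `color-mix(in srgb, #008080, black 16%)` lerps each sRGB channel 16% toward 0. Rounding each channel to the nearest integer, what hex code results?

#008080 is rgb(0, 128, 128).
Lerp each channel 16% toward 0:
  R: 0 + 0 = 0 → 0
  G: 128 + 0.16×(0−128) = 128 − 20.48 = 107.52 → 108
  B: 128 − 20.48 = 107.52 → 108
rgb(0, 108, 108) = #006c6c.

#006c6c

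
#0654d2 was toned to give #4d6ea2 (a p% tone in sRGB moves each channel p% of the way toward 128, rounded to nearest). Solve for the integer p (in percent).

58%

#0654d2 is rgb(6, 84, 210); #4d6ea2 is rgb(77, 110, 162).
On the R channel (widest range): 77 ≈ 6 + (p/100)(128 − 6), so p ≈ 100×(77 − 6)/(128 − 6) = 7100/122 = 58.20.
p = 58 reproduces all three channels after rounding.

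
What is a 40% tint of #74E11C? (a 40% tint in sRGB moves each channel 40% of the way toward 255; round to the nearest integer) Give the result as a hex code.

#ACED77

#74E11C is rgb(116, 225, 28).
Per channel, c → c + 0.4(255 − c):
  R: 116 + 55.6 = 171.6 → 172
  G: 225 + 0.4×(255−225) = 225 + 12 = 237 → 237
  B: 28 + 0.4×(255−28) = 28 + 90.8 = 118.8 → 119
rgb(172, 237, 119) = #ACED77.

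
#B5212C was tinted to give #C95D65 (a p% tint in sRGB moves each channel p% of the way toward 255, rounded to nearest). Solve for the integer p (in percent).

#B5212C is rgb(181, 33, 44); #C95D65 is rgb(201, 93, 101).
On the G channel (widest range): 93 ≈ 33 + (p/100)(255 − 33), so p ≈ 100×(93 − 33)/(255 − 33) = 6000/222 = 27.03.
p = 27 reproduces all three channels after rounding.

27%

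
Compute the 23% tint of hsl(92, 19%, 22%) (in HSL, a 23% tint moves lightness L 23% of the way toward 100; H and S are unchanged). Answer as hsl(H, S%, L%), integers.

L moves 23% from 22 toward 100: 22 + 17.94 = 39.94 → 40.
H and S are unchanged.

hsl(92, 19%, 40%)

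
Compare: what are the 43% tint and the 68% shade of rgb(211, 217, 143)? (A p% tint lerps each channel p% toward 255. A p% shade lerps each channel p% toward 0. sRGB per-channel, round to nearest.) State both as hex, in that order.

43% tint:
  R: 211 + 0.43×(255−211) = 211 + 18.92 = 229.92 → 230
  G: 217 + 0.43×(255−217) = 217 + 16.34 = 233.34 → 233
  B: 143 + 48.16 = 191.16 → 191
  → #E6E9BF
68% shade:
  R: 211 + 0.68×(0−211) = 211 − 143.48 = 67.52 → 68
  G: 217 + 0.68×(0−217) = 217 − 147.56 = 69.44 → 69
  B: 143 + 0.68×(0−143) = 143 − 97.24 = 45.76 → 46
  → #44452E

#E6E9BF, #44452E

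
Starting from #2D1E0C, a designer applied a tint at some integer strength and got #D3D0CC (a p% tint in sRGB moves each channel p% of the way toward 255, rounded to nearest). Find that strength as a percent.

#2D1E0C is rgb(45, 30, 12); #D3D0CC is rgb(211, 208, 204).
On the B channel (widest range): 204 ≈ 12 + (p/100)(255 − 12), so p ≈ 100×(204 − 12)/(255 − 12) = 19200/243 = 79.01.
p = 79 reproduces all three channels after rounding.

79%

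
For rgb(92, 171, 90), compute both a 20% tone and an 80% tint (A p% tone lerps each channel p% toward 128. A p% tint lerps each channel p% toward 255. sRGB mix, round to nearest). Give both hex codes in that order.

20% tone:
  R: 92 + 7.2 = 99.2 → 99
  G: 171 − 8.6 = 162.4 → 162
  B: 90 + 0.2×(128−90) = 90 + 7.6 = 97.6 → 98
  → #63A262
80% tint:
  R: 92 + 0.8×(255−92) = 92 + 130.4 = 222.4 → 222
  G: 171 + 0.8×(255−171) = 171 + 67.2 = 238.2 → 238
  B: 90 + 0.8×(255−90) = 90 + 132 = 222 → 222
  → #DEEEDE

#63A262, #DEEEDE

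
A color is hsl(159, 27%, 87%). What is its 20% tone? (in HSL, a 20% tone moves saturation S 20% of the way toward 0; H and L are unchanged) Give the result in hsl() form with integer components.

S moves 20% from 27 toward 0: 27 − 5.4 = 21.6 → 22.
H and L are unchanged.

hsl(159, 22%, 87%)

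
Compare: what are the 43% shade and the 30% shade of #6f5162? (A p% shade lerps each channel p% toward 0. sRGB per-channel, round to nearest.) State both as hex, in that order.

#3f2e38, #4e3945

#6f5162 is rgb(111, 81, 98).
43% shade:
  R: 111 − 47.73 = 63.27 → 63
  G: 81 + 0.43×(0−81) = 81 − 34.83 = 46.17 → 46
  B: 98 + 0.43×(0−98) = 98 − 42.14 = 55.86 → 56
  → #3f2e38
30% shade:
  R: 111 − 33.3 = 77.7 → 78
  G: 81 − 24.3 = 56.7 → 57
  B: 98 − 29.4 = 68.6 → 69
  → #4e3945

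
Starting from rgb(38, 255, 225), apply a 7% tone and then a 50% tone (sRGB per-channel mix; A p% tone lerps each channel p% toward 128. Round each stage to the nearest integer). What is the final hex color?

#56BBAD

Per channel, c → c + 0.07(128 − c):
  R: 38 + 0.07×(128−38) = 38 + 6.3 = 44.3 → 44
  G: 255 + 0.07×(128−255) = 255 − 8.89 = 246.11 → 246
  B: 225 + 0.07×(128−225) = 225 − 6.79 = 218.21 → 218
After the tone: rgb(44, 246, 218) = #2CF6DA.
Per channel, c → c + 0.5(128 − c):
  R: 44 + 0.5×(128−44) = 44 + 42 = 86 → 86
  G: 246 + 0.5×(128−246) = 246 − 59 = 187 → 187
  B: 218 − 45 = 173 → 173
rgb(86, 187, 173) = #56BBAD.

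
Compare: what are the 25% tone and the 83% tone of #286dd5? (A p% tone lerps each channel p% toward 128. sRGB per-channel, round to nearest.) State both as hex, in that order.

#286dd5 is rgb(40, 109, 213).
25% tone:
  R: 40 + 0.25×(128−40) = 40 + 22 = 62 → 62
  G: 109 + 0.25×(128−109) = 109 + 4.75 = 113.75 → 114
  B: 213 + 0.25×(128−213) = 213 − 21.25 = 191.75 → 192
  → #3e72c0
83% tone:
  R: 40 + 0.83×(128−40) = 40 + 73.04 = 113.04 → 113
  G: 109 + 0.83×(128−109) = 109 + 15.77 = 124.77 → 125
  B: 213 − 70.55 = 142.45 → 142
  → #717d8e

#3e72c0, #717d8e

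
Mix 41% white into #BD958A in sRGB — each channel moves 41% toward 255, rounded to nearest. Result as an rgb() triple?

#BD958A is rgb(189, 149, 138).
Per channel, c → c + 0.41(255 − c):
  R: 189 + 0.41×(255−189) = 189 + 27.06 = 216.06 → 216
  G: 149 + 43.46 = 192.46 → 192
  B: 138 + 0.41×(255−138) = 138 + 47.97 = 185.97 → 186

rgb(216, 192, 186)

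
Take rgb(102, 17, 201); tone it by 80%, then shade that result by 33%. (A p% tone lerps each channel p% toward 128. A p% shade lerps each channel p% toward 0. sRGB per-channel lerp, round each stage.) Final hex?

#524760

An 80% tone moves each channel 80% toward 128:
  R: 102 + 0.8×(128−102) = 102 + 20.8 = 122.8 → 123
  G: 17 + 0.8×(128−17) = 17 + 88.8 = 105.8 → 106
  B: 201 − 58.4 = 142.6 → 143
After the tone: rgb(123, 106, 143) = #7B6A8F.
Per channel, c → c + 0.33(0 − c):
  R: 123 + 0.33×(0−123) = 123 − 40.59 = 82.41 → 82
  G: 106 + 0.33×(0−106) = 106 − 34.98 = 71.02 → 71
  B: 143 + 0.33×(0−143) = 143 − 47.19 = 95.81 → 96
rgb(82, 71, 96) = #524760.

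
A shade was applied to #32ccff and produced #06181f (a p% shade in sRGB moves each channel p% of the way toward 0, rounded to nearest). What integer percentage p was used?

88%

#32ccff is rgb(50, 204, 255); #06181f is rgb(6, 24, 31).
On the B channel (widest range): 31 ≈ 255 + (p/100)(0 − 255), so p ≈ 100×(31 − 255)/(0 − 255) = -22400/-255 = 87.84.
p = 88 reproduces all three channels after rounding.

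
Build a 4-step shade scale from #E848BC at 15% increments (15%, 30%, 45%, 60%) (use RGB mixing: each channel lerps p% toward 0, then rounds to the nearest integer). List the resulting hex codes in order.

#C53DA0, #A23284, #802867, #5D1D4B

#E848BC is rgb(232, 72, 188).
15%: (232 − 34.8 = 197.2→197, 72 − 10.8 = 61.2→61, 188 − 28.2 = 159.8→160) → #C53DA0
30%: (232 − 69.6 = 162.4→162, 72 − 21.6 = 50.4→50, 188 − 56.4 = 131.6→132) → #A23284
45%: (232 − 104.4 = 127.6→128, 72 − 32.4 = 39.6→40, 188 − 84.6 = 103.4→103) → #802867
60%: (232 − 139.2 = 92.8→93, 72 − 43.2 = 28.8→29, 188 − 112.8 = 75.2→75) → #5D1D4B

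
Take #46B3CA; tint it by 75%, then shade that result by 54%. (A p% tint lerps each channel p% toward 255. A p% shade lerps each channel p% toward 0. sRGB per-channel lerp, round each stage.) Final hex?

#606D6F

#46B3CA is rgb(70, 179, 202).
Per channel, c → c + 0.75(255 − c):
  R: 70 + 138.75 = 208.75 → 209
  G: 179 + 0.75×(255−179) = 179 + 57 = 236 → 236
  B: 202 + 0.75×(255−202) = 202 + 39.75 = 241.75 → 242
After the tint: rgb(209, 236, 242) = #D1ECF2.
Per channel, c → c + 0.54(0 − c):
  R: 209 + 0.54×(0−209) = 209 − 112.86 = 96.14 → 96
  G: 236 + 0.54×(0−236) = 236 − 127.44 = 108.56 → 109
  B: 242 + 0.54×(0−242) = 242 − 130.68 = 111.32 → 111
rgb(96, 109, 111) = #606D6F.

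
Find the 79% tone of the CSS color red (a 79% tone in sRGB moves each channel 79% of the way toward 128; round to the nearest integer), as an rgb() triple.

CSS red is rgb(255, 0, 0).
Lerp each channel 79% toward 128:
  R: 255 + 0.79×(128−255) = 255 − 100.33 = 154.67 → 155
  G: 0 + 101.12 = 101.12 → 101
  B: 0 + 101.12 = 101.12 → 101

rgb(155, 101, 101)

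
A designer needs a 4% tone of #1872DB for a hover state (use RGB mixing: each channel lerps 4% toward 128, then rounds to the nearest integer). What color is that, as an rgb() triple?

#1872DB is rgb(24, 114, 219).
Lerp each channel 4% toward 128:
  R: 24 + 0.04×(128−24) = 24 + 4.16 = 28.16 → 28
  G: 114 + 0.04×(128−114) = 114 + 0.56 = 114.56 → 115
  B: 219 − 3.64 = 215.36 → 215

rgb(28, 115, 215)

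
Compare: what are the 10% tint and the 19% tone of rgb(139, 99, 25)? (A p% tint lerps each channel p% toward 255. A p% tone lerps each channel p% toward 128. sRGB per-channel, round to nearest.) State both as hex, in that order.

10% tint:
  R: 139 + 11.6 = 150.6 → 151
  G: 99 + 0.1×(255−99) = 99 + 15.6 = 114.6 → 115
  B: 25 + 0.1×(255−25) = 25 + 23 = 48 → 48
  → #977330
19% tone:
  R: 139 − 2.09 = 136.91 → 137
  G: 99 + 5.51 = 104.51 → 105
  B: 25 + 19.57 = 44.57 → 45
  → #89692D

#977330, #89692D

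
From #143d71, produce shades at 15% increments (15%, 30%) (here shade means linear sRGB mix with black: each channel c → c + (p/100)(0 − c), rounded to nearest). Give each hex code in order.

#113460, #0e2b4f

#143d71 is rgb(20, 61, 113).
15%: (20 − 3 = 17→17, 61 − 9.15 = 51.85→52, 113 − 16.95 = 96.05→96) → #113460
30%: (20 − 6 = 14→14, 61 − 18.3 = 42.7→43, 113 − 33.9 = 79.1→79) → #0e2b4f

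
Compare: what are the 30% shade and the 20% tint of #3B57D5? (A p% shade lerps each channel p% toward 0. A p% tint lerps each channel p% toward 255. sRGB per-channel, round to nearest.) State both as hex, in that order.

#3B57D5 is rgb(59, 87, 213).
30% shade:
  R: 59 + 0.3×(0−59) = 59 − 17.7 = 41.3 → 41
  G: 87 − 26.1 = 60.9 → 61
  B: 213 + 0.3×(0−213) = 213 − 63.9 = 149.1 → 149
  → #293D95
20% tint:
  R: 59 + 39.2 = 98.2 → 98
  G: 87 + 0.2×(255−87) = 87 + 33.6 = 120.6 → 121
  B: 213 + 0.2×(255−213) = 213 + 8.4 = 221.4 → 221
  → #6279DD

#293D95, #6279DD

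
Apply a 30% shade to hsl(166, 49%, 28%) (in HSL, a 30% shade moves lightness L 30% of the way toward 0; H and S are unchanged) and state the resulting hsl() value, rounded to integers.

L moves 30% from 28 toward 0: 28 − 8.4 = 19.6 → 20.
H and S are unchanged.

hsl(166, 49%, 20%)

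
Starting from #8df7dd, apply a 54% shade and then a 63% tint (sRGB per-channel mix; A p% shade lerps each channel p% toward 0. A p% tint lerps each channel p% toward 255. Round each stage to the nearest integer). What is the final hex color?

#b9cbc6

#8df7dd is rgb(141, 247, 221).
Lerp each channel 54% toward 0:
  R: 141 + 0.54×(0−141) = 141 − 76.14 = 64.86 → 65
  G: 247 − 133.38 = 113.62 → 114
  B: 221 + 0.54×(0−221) = 221 − 119.34 = 101.66 → 102
After the shade: rgb(65, 114, 102) = #417266.
A 63% tint moves each channel 63% toward 255:
  R: 65 + 119.7 = 184.7 → 185
  G: 114 + 88.83 = 202.83 → 203
  B: 102 + 0.63×(255−102) = 102 + 96.39 = 198.39 → 198
rgb(185, 203, 198) = #b9cbc6.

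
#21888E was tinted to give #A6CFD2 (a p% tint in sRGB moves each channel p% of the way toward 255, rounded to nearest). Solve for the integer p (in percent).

#21888E is rgb(33, 136, 142); #A6CFD2 is rgb(166, 207, 210).
On the R channel (widest range): 166 ≈ 33 + (p/100)(255 − 33), so p ≈ 100×(166 − 33)/(255 − 33) = 13300/222 = 59.91.
p = 60 reproduces all three channels after rounding.

60%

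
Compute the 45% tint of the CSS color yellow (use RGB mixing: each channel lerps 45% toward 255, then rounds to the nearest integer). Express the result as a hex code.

CSS yellow is rgb(255, 255, 0).
Per channel, c → c + 0.45(255 − c):
  R: 255 + 0 = 255 → 255
  G: 255 + 0.45×(255−255) = 255 + 0 = 255 → 255
  B: 0 + 114.75 = 114.75 → 115
rgb(255, 255, 115) = #FFFF73.

#FFFF73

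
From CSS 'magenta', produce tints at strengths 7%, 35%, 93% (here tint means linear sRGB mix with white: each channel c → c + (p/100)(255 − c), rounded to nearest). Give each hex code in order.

#ff12ff, #ff59ff, #ffedff

CSS magenta is rgb(255, 0, 255).
7%: (255→255, 0 + 17.85 = 17.85→18, 255→255) → #ff12ff
35%: (255→255, 0 + 89.25 = 89.25→89, 255→255) → #ff59ff
93%: (255→255, 0 + 237.15 = 237.15→237, 255→255) → #ffedff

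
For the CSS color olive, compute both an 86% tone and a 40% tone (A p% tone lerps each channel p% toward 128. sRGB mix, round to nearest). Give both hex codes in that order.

#80806e, #808033

CSS olive is rgb(128, 128, 0).
86% tone:
  R: 128 + 0.86×(128−128) = 128 + 0 = 128 → 128
  G: 128 + 0.86×(128−128) = 128 + 0 = 128 → 128
  B: 0 + 0.86×(128−0) = 0 + 110.08 = 110.08 → 110
  → #80806e
40% tone:
  R: 128 + 0 = 128 → 128
  G: 128 + 0.4×(128−128) = 128 + 0 = 128 → 128
  B: 0 + 0.4×(128−0) = 0 + 51.2 = 51.2 → 51
  → #808033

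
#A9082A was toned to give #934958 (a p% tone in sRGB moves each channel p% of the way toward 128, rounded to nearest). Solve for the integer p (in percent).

54%

#A9082A is rgb(169, 8, 42); #934958 is rgb(147, 73, 88).
On the G channel (widest range): 73 ≈ 8 + (p/100)(128 − 8), so p ≈ 100×(73 − 8)/(128 − 8) = 6500/120 = 54.17.
p = 54 reproduces all three channels after rounding.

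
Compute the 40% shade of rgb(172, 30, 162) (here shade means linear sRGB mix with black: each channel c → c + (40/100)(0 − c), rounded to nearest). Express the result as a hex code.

Per channel, c → c + 0.4(0 − c):
  R: 172 − 68.8 = 103.2 → 103
  G: 30 − 12 = 18 → 18
  B: 162 − 64.8 = 97.2 → 97
rgb(103, 18, 97) = #671261.

#671261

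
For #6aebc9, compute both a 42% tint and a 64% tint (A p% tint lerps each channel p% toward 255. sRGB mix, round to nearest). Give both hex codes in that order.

#a9f3e0, #c9f8ec

#6aebc9 is rgb(106, 235, 201).
42% tint:
  R: 106 + 0.42×(255−106) = 106 + 62.58 = 168.58 → 169
  G: 235 + 8.4 = 243.4 → 243
  B: 201 + 0.42×(255−201) = 201 + 22.68 = 223.68 → 224
  → #a9f3e0
64% tint:
  R: 106 + 95.36 = 201.36 → 201
  G: 235 + 0.64×(255−235) = 235 + 12.8 = 247.8 → 248
  B: 201 + 0.64×(255−201) = 201 + 34.56 = 235.56 → 236
  → #c9f8ec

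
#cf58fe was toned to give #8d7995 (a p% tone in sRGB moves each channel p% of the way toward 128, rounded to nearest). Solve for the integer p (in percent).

#cf58fe is rgb(207, 88, 254); #8d7995 is rgb(141, 121, 149).
On the B channel (widest range): 149 ≈ 254 + (p/100)(128 − 254), so p ≈ 100×(149 − 254)/(128 − 254) = -10500/-126 = 83.33.
p = 83 reproduces all three channels after rounding.

83%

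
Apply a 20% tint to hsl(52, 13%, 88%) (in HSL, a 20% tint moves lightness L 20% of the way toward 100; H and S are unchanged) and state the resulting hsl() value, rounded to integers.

L moves 20% from 88 toward 100: 88 + 2.4 = 90.4 → 90.
H and S are unchanged.

hsl(52, 13%, 90%)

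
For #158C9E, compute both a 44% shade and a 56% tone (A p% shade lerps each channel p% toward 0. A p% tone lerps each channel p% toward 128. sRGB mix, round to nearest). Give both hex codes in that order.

#158C9E is rgb(21, 140, 158).
44% shade:
  R: 21 − 9.24 = 11.76 → 12
  G: 140 + 0.44×(0−140) = 140 − 61.6 = 78.4 → 78
  B: 158 − 69.52 = 88.48 → 88
  → #0C4E58
56% tone:
  R: 21 + 59.92 = 80.92 → 81
  G: 140 + 0.56×(128−140) = 140 − 6.72 = 133.28 → 133
  B: 158 + 0.56×(128−158) = 158 − 16.8 = 141.2 → 141
  → #51858D

#0C4E58, #51858D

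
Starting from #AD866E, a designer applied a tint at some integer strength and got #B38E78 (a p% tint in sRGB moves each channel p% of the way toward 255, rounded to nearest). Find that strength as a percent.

#AD866E is rgb(173, 134, 110); #B38E78 is rgb(179, 142, 120).
On the B channel (widest range): 120 ≈ 110 + (p/100)(255 − 110), so p ≈ 100×(120 − 110)/(255 − 110) = 1000/145 = 6.90.
p = 7 reproduces all three channels after rounding.

7%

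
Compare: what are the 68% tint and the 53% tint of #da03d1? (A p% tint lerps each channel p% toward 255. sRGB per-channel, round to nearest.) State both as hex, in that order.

#da03d1 is rgb(218, 3, 209).
68% tint:
  R: 218 + 0.68×(255−218) = 218 + 25.16 = 243.16 → 243
  G: 3 + 171.36 = 174.36 → 174
  B: 209 + 31.28 = 240.28 → 240
  → #f3aef0
53% tint:
  R: 218 + 0.53×(255−218) = 218 + 19.61 = 237.61 → 238
  G: 3 + 0.53×(255−3) = 3 + 133.56 = 136.56 → 137
  B: 209 + 24.38 = 233.38 → 233
  → #ee89e9

#f3aef0, #ee89e9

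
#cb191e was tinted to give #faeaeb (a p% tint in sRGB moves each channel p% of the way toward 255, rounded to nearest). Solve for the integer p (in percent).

91%

#cb191e is rgb(203, 25, 30); #faeaeb is rgb(250, 234, 235).
On the G channel (widest range): 234 ≈ 25 + (p/100)(255 − 25), so p ≈ 100×(234 − 25)/(255 − 25) = 20900/230 = 90.87.
p = 91 reproduces all three channels after rounding.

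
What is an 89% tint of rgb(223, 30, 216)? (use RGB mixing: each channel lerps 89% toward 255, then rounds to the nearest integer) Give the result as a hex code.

#fbe6fb

Lerp each channel 89% toward 255:
  R: 223 + 0.89×(255−223) = 223 + 28.48 = 251.48 → 251
  G: 30 + 200.25 = 230.25 → 230
  B: 216 + 34.71 = 250.71 → 251
rgb(251, 230, 251) = #fbe6fb.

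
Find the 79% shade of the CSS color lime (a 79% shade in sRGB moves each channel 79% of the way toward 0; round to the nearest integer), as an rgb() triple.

CSS lime is rgb(0, 255, 0).
Per channel, c → c + 0.79(0 − c):
  R: 0 + 0.79×(0−0) = 0 + 0 = 0 → 0
  G: 255 + 0.79×(0−255) = 255 − 201.45 = 53.55 → 54
  B: 0 + 0.79×(0−0) = 0 + 0 = 0 → 0

rgb(0, 54, 0)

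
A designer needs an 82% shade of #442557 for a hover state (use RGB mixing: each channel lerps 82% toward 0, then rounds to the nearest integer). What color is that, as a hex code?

#0C0710

#442557 is rgb(68, 37, 87).
Per channel, c → c + 0.82(0 − c):
  R: 68 + 0.82×(0−68) = 68 − 55.76 = 12.24 → 12
  G: 37 − 30.34 = 6.66 → 7
  B: 87 + 0.82×(0−87) = 87 − 71.34 = 15.66 → 16
rgb(12, 7, 16) = #0C0710.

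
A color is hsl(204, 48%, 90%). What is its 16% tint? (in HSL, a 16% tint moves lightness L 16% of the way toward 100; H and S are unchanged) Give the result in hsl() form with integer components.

hsl(204, 48%, 92%)

L moves 16% from 90 toward 100: 90 + 1.6 = 91.6 → 92.
H and S are unchanged.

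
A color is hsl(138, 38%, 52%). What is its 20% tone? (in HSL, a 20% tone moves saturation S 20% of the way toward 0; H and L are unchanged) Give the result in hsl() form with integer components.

hsl(138, 30%, 52%)

S moves 20% from 38 toward 0: 38 − 7.6 = 30.4 → 30.
H and L are unchanged.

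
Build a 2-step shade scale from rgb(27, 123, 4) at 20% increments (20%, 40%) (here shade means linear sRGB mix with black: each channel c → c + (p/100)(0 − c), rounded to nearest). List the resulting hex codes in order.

20%: (27 − 5.4 = 21.6→22, 123 − 24.6 = 98.4→98, 4 − 0.8 = 3.2→3) → #166203
40%: (27 − 10.8 = 16.2→16, 123 − 49.2 = 73.8→74, 4 − 1.6 = 2.4→2) → #104A02

#166203, #104A02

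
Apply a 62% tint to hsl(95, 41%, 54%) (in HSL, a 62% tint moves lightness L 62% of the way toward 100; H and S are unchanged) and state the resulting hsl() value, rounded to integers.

hsl(95, 41%, 83%)

L moves 62% from 54 toward 100: 54 + 28.52 = 82.52 → 83.
H and S are unchanged.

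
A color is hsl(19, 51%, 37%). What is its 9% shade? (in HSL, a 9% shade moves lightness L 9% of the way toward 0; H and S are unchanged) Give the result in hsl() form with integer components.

L moves 9% from 37 toward 0: 37 − 3.33 = 33.67 → 34.
H and S are unchanged.

hsl(19, 51%, 34%)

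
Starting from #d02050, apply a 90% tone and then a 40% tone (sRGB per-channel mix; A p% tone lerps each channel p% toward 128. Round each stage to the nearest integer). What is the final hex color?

#d02050 is rgb(208, 32, 80).
Lerp each channel 90% toward 128:
  R: 208 − 72 = 136 → 136
  G: 32 + 86.4 = 118.4 → 118
  B: 80 + 0.9×(128−80) = 80 + 43.2 = 123.2 → 123
After the tone: rgb(136, 118, 123) = #88767b.
Lerp each channel 40% toward 128:
  R: 136 − 3.2 = 132.8 → 133
  G: 118 + 0.4×(128−118) = 118 + 4 = 122 → 122
  B: 123 + 2 = 125 → 125
rgb(133, 122, 125) = #857a7d.

#857a7d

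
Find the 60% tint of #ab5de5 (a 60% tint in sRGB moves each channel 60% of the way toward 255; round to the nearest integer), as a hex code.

#ab5de5 is rgb(171, 93, 229).
A 60% tint moves each channel 60% toward 255:
  R: 171 + 0.6×(255−171) = 171 + 50.4 = 221.4 → 221
  G: 93 + 0.6×(255−93) = 93 + 97.2 = 190.2 → 190
  B: 229 + 15.6 = 244.6 → 245
rgb(221, 190, 245) = #ddbef5.

#ddbef5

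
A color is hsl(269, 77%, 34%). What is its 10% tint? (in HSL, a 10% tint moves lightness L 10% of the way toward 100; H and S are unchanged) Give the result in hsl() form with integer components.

L moves 10% from 34 toward 100: 34 + 6.6 = 40.6 → 41.
H and S are unchanged.

hsl(269, 77%, 41%)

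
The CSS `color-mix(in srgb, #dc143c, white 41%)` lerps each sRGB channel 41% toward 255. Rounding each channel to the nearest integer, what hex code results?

#ea748c

#dc143c is rgb(220, 20, 60).
Lerp each channel 41% toward 255:
  R: 220 + 0.41×(255−220) = 220 + 14.35 = 234.35 → 234
  G: 20 + 96.35 = 116.35 → 116
  B: 60 + 0.41×(255−60) = 60 + 79.95 = 139.95 → 140
rgb(234, 116, 140) = #ea748c.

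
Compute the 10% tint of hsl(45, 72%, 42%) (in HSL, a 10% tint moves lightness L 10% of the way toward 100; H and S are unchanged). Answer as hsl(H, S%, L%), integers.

L moves 10% from 42 toward 100: 42 + 5.8 = 47.8 → 48.
H and S are unchanged.

hsl(45, 72%, 48%)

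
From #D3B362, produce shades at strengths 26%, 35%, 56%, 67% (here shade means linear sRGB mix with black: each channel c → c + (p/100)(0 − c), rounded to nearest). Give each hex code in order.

#D3B362 is rgb(211, 179, 98).
26%: (211 − 54.86 = 156.14→156, 179 − 46.54 = 132.46→132, 98 − 25.48 = 72.52→73) → #9C8449
35%: (211 − 73.85 = 137.15→137, 179 − 62.65 = 116.35→116, 98 − 34.3 = 63.7→64) → #897440
56%: (211 − 118.16 = 92.84→93, 179 − 100.24 = 78.76→79, 98 − 54.88 = 43.12→43) → #5D4F2B
67%: (211 − 141.37 = 69.63→70, 179 − 119.93 = 59.07→59, 98 − 65.66 = 32.34→32) → #463B20

#9C8449, #897440, #5D4F2B, #463B20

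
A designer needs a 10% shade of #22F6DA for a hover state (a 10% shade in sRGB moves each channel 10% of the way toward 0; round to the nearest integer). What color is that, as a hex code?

#1FDDC4

#22F6DA is rgb(34, 246, 218).
Per channel, c → c + 0.1(0 − c):
  R: 34 + 0.1×(0−34) = 34 − 3.4 = 30.6 → 31
  G: 246 − 24.6 = 221.4 → 221
  B: 218 + 0.1×(0−218) = 218 − 21.8 = 196.2 → 196
rgb(31, 221, 196) = #1FDDC4.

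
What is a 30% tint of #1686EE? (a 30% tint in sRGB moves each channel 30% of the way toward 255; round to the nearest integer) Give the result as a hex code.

#1686EE is rgb(22, 134, 238).
A 30% tint moves each channel 30% toward 255:
  R: 22 + 0.3×(255−22) = 22 + 69.9 = 91.9 → 92
  G: 134 + 0.3×(255−134) = 134 + 36.3 = 170.3 → 170
  B: 238 + 0.3×(255−238) = 238 + 5.1 = 243.1 → 243
rgb(92, 170, 243) = #5CAAF3.

#5CAAF3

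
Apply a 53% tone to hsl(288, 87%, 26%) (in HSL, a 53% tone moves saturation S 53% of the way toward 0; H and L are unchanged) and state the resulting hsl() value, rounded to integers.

S moves 53% from 87 toward 0: 87 − 46.11 = 40.89 → 41.
H and L are unchanged.

hsl(288, 41%, 26%)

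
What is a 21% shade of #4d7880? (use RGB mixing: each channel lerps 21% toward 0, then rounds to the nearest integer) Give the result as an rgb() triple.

rgb(61, 95, 101)

#4d7880 is rgb(77, 120, 128).
Per channel, c → c + 0.21(0 − c):
  R: 77 + 0.21×(0−77) = 77 − 16.17 = 60.83 → 61
  G: 120 − 25.2 = 94.8 → 95
  B: 128 + 0.21×(0−128) = 128 − 26.88 = 101.12 → 101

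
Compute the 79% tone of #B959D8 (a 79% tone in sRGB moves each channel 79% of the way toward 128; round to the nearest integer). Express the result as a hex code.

#8C7892

#B959D8 is rgb(185, 89, 216).
Lerp each channel 79% toward 128:
  R: 185 + 0.79×(128−185) = 185 − 45.03 = 139.97 → 140
  G: 89 + 30.81 = 119.81 → 120
  B: 216 − 69.52 = 146.48 → 146
rgb(140, 120, 146) = #8C7892.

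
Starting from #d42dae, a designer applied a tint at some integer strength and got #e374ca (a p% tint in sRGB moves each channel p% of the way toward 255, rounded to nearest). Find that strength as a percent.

#d42dae is rgb(212, 45, 174); #e374ca is rgb(227, 116, 202).
On the G channel (widest range): 116 ≈ 45 + (p/100)(255 − 45), so p ≈ 100×(116 − 45)/(255 − 45) = 7100/210 = 33.81.
p = 34 reproduces all three channels after rounding.

34%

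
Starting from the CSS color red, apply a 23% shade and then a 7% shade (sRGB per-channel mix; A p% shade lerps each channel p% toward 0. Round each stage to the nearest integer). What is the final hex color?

#B60000

CSS red is rgb(255, 0, 0).
Per channel, c → c + 0.23(0 − c):
  R: 255 − 58.65 = 196.35 → 196
  G: 0 + 0 = 0 → 0
  B: 0 + 0 = 0 → 0
After the shade: rgb(196, 0, 0) = #C40000.
Lerp each channel 7% toward 0:
  R: 196 + 0.07×(0−196) = 196 − 13.72 = 182.28 → 182
  G: 0 + 0.07×(0−0) = 0 + 0 = 0 → 0
  B: 0 + 0.07×(0−0) = 0 + 0 = 0 → 0
rgb(182, 0, 0) = #B60000.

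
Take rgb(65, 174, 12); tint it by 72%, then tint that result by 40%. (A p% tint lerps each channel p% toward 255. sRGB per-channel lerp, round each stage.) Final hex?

Lerp each channel 72% toward 255:
  R: 65 + 0.72×(255−65) = 65 + 136.8 = 201.8 → 202
  G: 174 + 0.72×(255−174) = 174 + 58.32 = 232.32 → 232
  B: 12 + 0.72×(255−12) = 12 + 174.96 = 186.96 → 187
After the tint: rgb(202, 232, 187) = #CAE8BB.
Lerp each channel 40% toward 255:
  R: 202 + 21.2 = 223.2 → 223
  G: 232 + 0.4×(255−232) = 232 + 9.2 = 241.2 → 241
  B: 187 + 27.2 = 214.2 → 214
rgb(223, 241, 214) = #DFF1D6.

#DFF1D6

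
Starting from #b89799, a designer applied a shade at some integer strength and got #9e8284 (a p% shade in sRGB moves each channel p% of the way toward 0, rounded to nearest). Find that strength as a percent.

14%

#b89799 is rgb(184, 151, 153); #9e8284 is rgb(158, 130, 132).
On the R channel (widest range): 158 ≈ 184 + (p/100)(0 − 184), so p ≈ 100×(158 − 184)/(0 − 184) = -2600/-184 = 14.13.
p = 14 reproduces all three channels after rounding.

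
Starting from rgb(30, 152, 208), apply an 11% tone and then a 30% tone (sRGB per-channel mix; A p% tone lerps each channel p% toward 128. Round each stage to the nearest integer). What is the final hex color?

An 11% tone moves each channel 11% toward 128:
  R: 30 + 0.11×(128−30) = 30 + 10.78 = 40.78 → 41
  G: 152 + 0.11×(128−152) = 152 − 2.64 = 149.36 → 149
  B: 208 − 8.8 = 199.2 → 199
After the tone: rgb(41, 149, 199) = #2995C7.
A 30% tone moves each channel 30% toward 128:
  R: 41 + 26.1 = 67.1 → 67
  G: 149 − 6.3 = 142.7 → 143
  B: 199 + 0.3×(128−199) = 199 − 21.3 = 177.7 → 178
rgb(67, 143, 178) = #438FB2.

#438FB2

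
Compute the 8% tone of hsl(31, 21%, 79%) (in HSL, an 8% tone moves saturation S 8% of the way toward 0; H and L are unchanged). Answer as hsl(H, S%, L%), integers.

S moves 8% from 21 toward 0: 21 − 1.68 = 19.32 → 19.
H and L are unchanged.

hsl(31, 19%, 79%)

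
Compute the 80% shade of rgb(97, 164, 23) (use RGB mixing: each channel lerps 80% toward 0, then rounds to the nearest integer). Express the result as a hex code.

An 80% shade moves each channel 80% toward 0:
  R: 97 − 77.6 = 19.4 → 19
  G: 164 + 0.8×(0−164) = 164 − 131.2 = 32.8 → 33
  B: 23 − 18.4 = 4.6 → 5
rgb(19, 33, 5) = #132105.

#132105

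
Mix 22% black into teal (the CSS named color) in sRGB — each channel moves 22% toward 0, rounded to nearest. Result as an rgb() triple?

CSS teal is rgb(0, 128, 128).
Lerp each channel 22% toward 0:
  R: 0 + 0.22×(0−0) = 0 + 0 = 0 → 0
  G: 128 + 0.22×(0−128) = 128 − 28.16 = 99.84 → 100
  B: 128 + 0.22×(0−128) = 128 − 28.16 = 99.84 → 100

rgb(0, 100, 100)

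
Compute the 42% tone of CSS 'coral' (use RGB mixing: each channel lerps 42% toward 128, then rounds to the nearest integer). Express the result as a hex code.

#ca7f64

CSS coral is rgb(255, 127, 80).
A 42% tone moves each channel 42% toward 128:
  R: 255 + 0.42×(128−255) = 255 − 53.34 = 201.66 → 202
  G: 127 + 0.42×(128−127) = 127 + 0.42 = 127.42 → 127
  B: 80 + 20.16 = 100.16 → 100
rgb(202, 127, 100) = #ca7f64.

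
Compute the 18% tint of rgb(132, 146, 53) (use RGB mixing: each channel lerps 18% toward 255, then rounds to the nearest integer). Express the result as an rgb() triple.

rgb(154, 166, 89)

An 18% tint moves each channel 18% toward 255:
  R: 132 + 0.18×(255−132) = 132 + 22.14 = 154.14 → 154
  G: 146 + 19.62 = 165.62 → 166
  B: 53 + 36.36 = 89.36 → 89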